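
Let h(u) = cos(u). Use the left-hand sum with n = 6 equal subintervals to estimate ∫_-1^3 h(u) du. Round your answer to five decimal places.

1.45602

Δu = (3 − (-1))/6 = 2/3.
Left endpoints: -1, -1/3, 1/3, 1, 5/3, 7/3.
h(-1) ≈ 0.54030, h(-1/3) ≈ 0.94496, h(1/3) ≈ 0.94496, h(1) ≈ 0.54030, h(5/3) ≈ -0.09572, h(7/3) ≈ -0.69076.
Sum = Δu · [h(-1) + h(-1/3) + h(1/3) + ...].
Sum ≈ 1.45602.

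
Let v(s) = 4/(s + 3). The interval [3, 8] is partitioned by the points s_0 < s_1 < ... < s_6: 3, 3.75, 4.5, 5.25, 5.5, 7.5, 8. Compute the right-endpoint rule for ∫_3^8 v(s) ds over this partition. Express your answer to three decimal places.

2.269

Subinterval widths: 0.75, 0.75, 0.75, 0.25, 2, 0.5.
Right endpoints: 3.75, 4.5, 5.25, 5.5, 7.5, 8.
v(3.75) = 16/27, v(4.5) = 8/15, v(5.25) = 16/33, v(5.5) = 8/17, v(7.5) = 8/21, v(8) = 4/11.
Sum = Σ Δs_i · v(s_i).
Sum ≈ 2.269.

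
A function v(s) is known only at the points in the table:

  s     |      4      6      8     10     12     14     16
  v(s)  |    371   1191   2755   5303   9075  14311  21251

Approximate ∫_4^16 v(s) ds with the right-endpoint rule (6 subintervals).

107772

Δs = 2.
Sum = 2·[1191 + 2755 + 5303 + 9075 + 14311 + 21251] = 107772.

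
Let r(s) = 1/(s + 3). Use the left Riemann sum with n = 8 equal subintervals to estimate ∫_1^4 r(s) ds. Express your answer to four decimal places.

Δs = (4 − 1)/8 = 0.375.
Left endpoints: 1, 1.375, 1.75, 2.125, 2.5, 2.875, 3.25, 3.625.
r(1) = 0.25, r(1.375) = 8/35, r(1.75) = 4/19, r(2.125) = 8/41, r(2.5) = 2/11, r(2.875) = 8/47, r(3.25) = 0.16, r(3.625) = 8/53.
Sum = Δs · [r(1) + r(1.375) + r(1.75) + ...].
Sum ≈ 0.5802.

0.5802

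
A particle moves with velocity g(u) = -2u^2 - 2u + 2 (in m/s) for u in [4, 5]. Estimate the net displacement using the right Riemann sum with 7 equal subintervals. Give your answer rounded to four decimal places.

-49.1020

Δu = (5 − 4)/7 = 1/7.
Right endpoints: 29/7, 30/7, 31/7, 32/7, 33/7, 34/7, 5.
g(29/7) = -1990/49, g(30/7) = -2122/49, g(31/7) = -2258/49, g(32/7) = -2398/49, g(33/7) = -2542/49, g(34/7) = -2690/49, g(5) = -58.
Sum = Δu · [g(29/7) + g(30/7) + g(31/7) + ...].
Sum ≈ -49.1020.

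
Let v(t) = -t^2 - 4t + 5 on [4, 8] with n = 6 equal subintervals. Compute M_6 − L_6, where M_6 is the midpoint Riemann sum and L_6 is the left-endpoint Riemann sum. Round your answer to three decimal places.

M_6 ≈ -225.18519.
L_6 ≈ -204.29630.
M_6 − L_6 ≈ -20.889.

-20.889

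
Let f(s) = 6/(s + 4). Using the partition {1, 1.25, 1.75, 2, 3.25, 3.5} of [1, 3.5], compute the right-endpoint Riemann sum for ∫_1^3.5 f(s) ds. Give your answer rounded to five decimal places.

Subinterval widths: 0.25, 0.5, 0.25, 1.25, 0.25.
Right endpoints: 1.25, 1.75, 2, 3.25, 3.5.
f(1.25) = 8/7, f(1.75) = 24/23, f(2) = 1, f(3.25) = 24/29, f(3.5) = 0.8.
Sum = Σ Δs_i · f(s_i).
Sum ≈ 2.29194.

2.29194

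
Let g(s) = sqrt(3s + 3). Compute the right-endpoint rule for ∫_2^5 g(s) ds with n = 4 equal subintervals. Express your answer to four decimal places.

11.4297

Δs = (5 − 2)/4 = 0.75.
Right endpoints: 2.75, 3.5, 4.25, 5.
g(2.75) ≈ 3.3541, g(3.5) ≈ 3.6742, g(4.25) ≈ 3.9686, g(5) ≈ 4.2426.
Sum = Δs · [g(2.75) + g(3.5) + g(4.25) + g(5)].
Sum ≈ 11.4297.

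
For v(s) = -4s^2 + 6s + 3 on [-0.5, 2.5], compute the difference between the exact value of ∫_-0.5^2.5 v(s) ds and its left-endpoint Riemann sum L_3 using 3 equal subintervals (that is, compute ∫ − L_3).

-1

Exact integral: ∫_-0.5^2.5 v(s) ds = 6.
L_3 = 7.
Error = 6 − 7 = -1.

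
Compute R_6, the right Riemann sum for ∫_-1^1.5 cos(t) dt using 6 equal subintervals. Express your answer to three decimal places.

Δt = (1.5 − (-1))/6 = 5/12.
Right endpoints: -7/12, -1/6, 0.25, 2/3, 13/12, 1.5.
f(-7/12) ≈ 0.835, f(-1/6) ≈ 0.986, f(0.25) ≈ 0.969, f(2/3) ≈ 0.786, f(13/12) ≈ 0.468, f(1.5) ≈ 0.071.
Sum = Δt · [f(-7/12) + f(-1/6) + f(0.25) + ...].
Sum ≈ 1.714.

1.714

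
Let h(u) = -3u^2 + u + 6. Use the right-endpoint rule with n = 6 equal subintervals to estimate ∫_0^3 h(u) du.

Δu = (3 − 0)/6 = 0.5.
Right endpoints: 0.5, 1, 1.5, 2, 2.5, 3.
h(0.5) = 5.75, h(1) = 4, h(1.5) = 0.75, h(2) = -4, h(2.5) = -10.25, h(3) = -18.
Sum = Δu · [h(0.5) + h(1) + h(1.5) + ...].
Sum = -10.875.

-10.875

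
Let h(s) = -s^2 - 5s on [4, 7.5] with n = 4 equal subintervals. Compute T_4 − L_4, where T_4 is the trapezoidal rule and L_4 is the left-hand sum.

-25.265625

T_4 = -220.36328125.
L_4 = -195.09765625.
T_4 − L_4 = -25.265625.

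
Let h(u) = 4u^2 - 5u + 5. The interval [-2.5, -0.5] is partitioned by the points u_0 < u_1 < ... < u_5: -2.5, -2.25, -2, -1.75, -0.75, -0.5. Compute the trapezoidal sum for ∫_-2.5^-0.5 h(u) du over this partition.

46.375

Subinterval widths: 0.25, 0.25, 0.25, 1, 0.25.
h(-2.5) = 42.5, h(-2.25) = 36.5, h(-2) = 31, h(-1.75) = 26, h(-0.75) = 11, h(-0.5) = 8.5.
On each subinterval the trapezoid contributes (Δu_i/2)·[h(u_{i-1}) + h(u_i)].
Sum = 46.375.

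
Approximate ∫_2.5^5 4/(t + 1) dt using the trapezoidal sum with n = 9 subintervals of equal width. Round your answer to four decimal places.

2.1574

Δt = (5 − 2.5)/9 = 5/18.
f(2.5) = 8/7, f(25/9) = 18/17, f(55/18) = 72/73, f(10/3) = 12/13, f(65/18) = 72/83, f(35/9) = 9/11, f(25/6) = 24/31, f(40/9) = 36/49, f(85/18) = 72/103, f(5) = 2/3.
T_9 = (Δt/2)·[f(t_0) + 2f(t_1) + ... + 2f(t_{8}) + f(t_9)].
Sum ≈ 2.1574.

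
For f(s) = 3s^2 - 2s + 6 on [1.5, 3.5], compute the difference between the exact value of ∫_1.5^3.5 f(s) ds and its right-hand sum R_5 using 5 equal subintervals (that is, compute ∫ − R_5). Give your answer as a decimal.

Exact integral: ∫_1.5^3.5 f(s) ds = 41.5.
R_5 = 46.86.
Error = 41.5 − 46.86 = -5.36.

-5.36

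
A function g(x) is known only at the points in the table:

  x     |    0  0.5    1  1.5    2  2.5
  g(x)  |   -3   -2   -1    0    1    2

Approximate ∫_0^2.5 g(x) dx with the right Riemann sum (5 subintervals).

0

Δx = 0.5.
Sum = 0.5·[(-2) + (-1) + 0 + 1 + 2] = 0.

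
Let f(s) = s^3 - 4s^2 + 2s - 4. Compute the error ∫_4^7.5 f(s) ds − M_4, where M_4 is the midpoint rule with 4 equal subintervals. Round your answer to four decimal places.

Exact integral: ∫_4^7.5 f(s) ds ≈ 276.098958.
M_4 ≈ 273.140137.
Error ≈ 276.098958 − 273.140137 ≈ 2.9588.

2.9588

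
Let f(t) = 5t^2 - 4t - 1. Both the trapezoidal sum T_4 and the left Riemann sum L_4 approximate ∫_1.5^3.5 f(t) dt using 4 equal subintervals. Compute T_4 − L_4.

10.5

T_4 = 44.25.
L_4 = 33.75.
T_4 − L_4 = 10.5.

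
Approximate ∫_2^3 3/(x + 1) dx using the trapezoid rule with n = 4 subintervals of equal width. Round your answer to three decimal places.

Δx = (3 − 2)/4 = 0.25.
f(2) = 1, f(2.25) = 12/13, f(2.5) = 6/7, f(2.75) = 0.8, f(3) = 0.75.
T_4 = (Δx/2)·[f(x_0) + 2f(x_1) + 2f(x_2) + 2f(x_3) + f(x_4)].
Sum ≈ 0.864.

0.864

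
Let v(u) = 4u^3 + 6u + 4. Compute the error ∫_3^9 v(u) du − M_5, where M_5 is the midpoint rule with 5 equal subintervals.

51.84

Exact integral: ∫_3^9 v(u) du = 6720.
M_5 = 6668.16.
Error = 6720 − 6668.16 = 51.84.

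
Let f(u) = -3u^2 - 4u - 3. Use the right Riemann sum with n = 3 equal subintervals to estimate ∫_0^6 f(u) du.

Δu = (6 − 0)/3 = 2.
Right endpoints: 2, 4, 6.
f(2) = -23, f(4) = -67, f(6) = -135.
Sum = Δu · [f(2) + f(4) + f(6)].
Sum = -450.

-450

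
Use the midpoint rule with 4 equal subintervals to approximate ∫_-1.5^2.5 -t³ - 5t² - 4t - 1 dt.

-50

Δt = (2.5 − (-1.5))/4 = 1.
Midpoints: -1, 0, 1, 2.
f(-1) = -1, f(0) = -1, f(1) = -11, f(2) = -37.
Sum = Δt · [f(-1) + f(0) + f(1) + f(2)].
Sum = -50.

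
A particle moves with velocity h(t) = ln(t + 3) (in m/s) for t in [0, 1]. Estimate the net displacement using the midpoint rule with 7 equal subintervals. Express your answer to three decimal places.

Δt = (1 − 0)/7 = 1/7.
Midpoints: 1/14, 3/14, 5/14, 0.5, 9/14, 11/14, 13/14.
h(1/14) ≈ 1.122, h(3/14) ≈ 1.168, h(5/14) ≈ 1.211, h(0.5) ≈ 1.253, h(9/14) ≈ 1.293, h(11/14) ≈ 1.331, h(13/14) ≈ 1.368.
Sum = Δt · [h(1/14) + h(3/14) + h(5/14) + ...].
Sum ≈ 1.249.

1.249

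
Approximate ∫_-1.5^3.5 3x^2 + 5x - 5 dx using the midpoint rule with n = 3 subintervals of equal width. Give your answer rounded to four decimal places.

42.7778

Δx = (3.5 − (-1.5))/3 = 5/3.
Midpoints: -2/3, 1, 8/3.
f(-2/3) = -7, f(1) = 3, f(8/3) = 89/3.
Sum = Δx · [f(-2/3) + f(1) + f(8/3)].
Sum ≈ 42.7778.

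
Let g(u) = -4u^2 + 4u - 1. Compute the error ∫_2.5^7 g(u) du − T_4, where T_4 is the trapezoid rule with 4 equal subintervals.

Exact integral: ∫_2.5^7 g(u) du = -355.5.
T_4 = -359.296875.
Error = -355.5 − (-359.296875) = 3.796875.

3.796875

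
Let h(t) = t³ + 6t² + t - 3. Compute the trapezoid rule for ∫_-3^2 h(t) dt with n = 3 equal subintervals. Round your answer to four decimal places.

46.6667

Δt = (2 − (-3))/3 = 5/3.
h(-3) = 21, h(-4/3) = 107/27, h(1/3) = -53/27, h(2) = 31.
T_3 = (Δt/2)·[h(t_0) + 2h(t_1) + 2h(t_2) + h(t_3)].
Sum ≈ 46.6667.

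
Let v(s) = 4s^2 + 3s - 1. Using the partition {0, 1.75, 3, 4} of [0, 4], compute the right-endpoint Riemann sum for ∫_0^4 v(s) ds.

158.875

Subinterval widths: 1.75, 1.25, 1.
Right endpoints: 1.75, 3, 4.
v(1.75) = 16.5, v(3) = 44, v(4) = 75.
Sum = Σ Δs_i · v(s_i).
Sum = 158.875.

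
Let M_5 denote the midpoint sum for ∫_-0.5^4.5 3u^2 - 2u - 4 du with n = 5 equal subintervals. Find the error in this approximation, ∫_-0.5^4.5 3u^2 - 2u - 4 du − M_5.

1.25

Exact integral: ∫_-0.5^4.5 f(u) du = 51.25.
M_5 = 50.
Error = 51.25 − 50 = 1.25.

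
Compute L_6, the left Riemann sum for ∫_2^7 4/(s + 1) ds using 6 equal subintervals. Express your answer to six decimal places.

Δs = (7 − 2)/6 = 5/6.
Left endpoints: 2, 17/6, 11/3, 4.5, 16/3, 37/6.
f(2) = 4/3, f(17/6) = 24/23, f(11/3) = 6/7, f(4.5) = 8/11, f(16/3) = 12/19, f(37/6) = 24/43.
Sum = Δs · [f(2) + f(17/6) + f(11/3) + ...].
Sum ≈ 4.292455.

4.292455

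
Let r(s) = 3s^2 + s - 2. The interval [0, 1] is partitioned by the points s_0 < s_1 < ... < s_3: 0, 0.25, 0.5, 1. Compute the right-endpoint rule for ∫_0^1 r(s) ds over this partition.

0.421875

Subinterval widths: 0.25, 0.25, 0.5.
Right endpoints: 0.25, 0.5, 1.
r(0.25) = -1.5625, r(0.5) = -0.75, r(1) = 2.
Sum = Σ Δs_i · r(s_i).
Sum = 0.421875.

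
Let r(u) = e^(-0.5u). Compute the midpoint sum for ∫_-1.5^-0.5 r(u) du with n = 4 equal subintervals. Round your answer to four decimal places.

Δu = (-0.5 − (-1.5))/4 = 0.25.
Midpoints: -1.375, -1.125, -0.875, -0.625.
r(-1.375) ≈ 1.9887, r(-1.125) ≈ 1.7551, r(-0.875) ≈ 1.5488, r(-0.625) ≈ 1.3668.
Sum = Δu · [r(-1.375) + r(-1.125) + r(-0.875) + r(-0.625)].
Sum ≈ 1.6649.

1.6649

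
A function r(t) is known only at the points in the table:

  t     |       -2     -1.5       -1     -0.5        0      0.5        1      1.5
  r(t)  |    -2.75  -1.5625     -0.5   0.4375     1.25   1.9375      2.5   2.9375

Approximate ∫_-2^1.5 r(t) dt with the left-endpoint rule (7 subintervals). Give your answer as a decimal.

0.65625

Δt = 0.5.
Sum = 0.5·[(-2.75) + (-1.5625) + (-0.5) + 0.4375 + 1.25 + 1.9375 + 2.5] = 0.65625.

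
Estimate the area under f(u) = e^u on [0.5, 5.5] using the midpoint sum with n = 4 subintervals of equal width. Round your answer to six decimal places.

Δu = (5.5 − 0.5)/4 = 1.25.
Midpoints: 1.125, 2.375, 3.625, 4.875.
f(1.125) ≈ 3.080217, f(2.375) ≈ 10.751013, f(3.625) ≈ 37.524723, f(4.875) ≈ 130.974153.
Sum = Δu · [f(1.125) + f(2.375) + f(3.625) + f(4.875)].
Sum ≈ 227.912633.

227.912633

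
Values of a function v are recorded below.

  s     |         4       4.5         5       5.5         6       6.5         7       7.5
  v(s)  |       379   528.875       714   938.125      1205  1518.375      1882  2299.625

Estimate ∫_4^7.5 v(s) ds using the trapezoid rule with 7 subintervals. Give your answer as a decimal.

Δs = 0.5.
T_7 = (0.5/2)·[379 + 2·528.875 + 2·714 + 2·938.125 + 2·1205 + 2·1518.375 + 2·1882 + 2299.625] = 4062.84375.

4062.84375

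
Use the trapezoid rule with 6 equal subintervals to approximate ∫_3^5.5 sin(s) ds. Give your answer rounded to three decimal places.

-1.674

Δs = (5.5 − 3)/6 = 5/12.
f(3) ≈ 0.141, f(41/12) ≈ -0.272, f(23/6) ≈ -0.638, f(4.25) ≈ -0.895, f(14/3) ≈ -0.999, f(61/12) ≈ -0.932, f(5.5) ≈ -0.706.
T_6 = (Δs/2)·[f(s_0) + 2f(s_1) + ... + 2f(s_{5}) + f(s_6)].
Sum ≈ -1.674.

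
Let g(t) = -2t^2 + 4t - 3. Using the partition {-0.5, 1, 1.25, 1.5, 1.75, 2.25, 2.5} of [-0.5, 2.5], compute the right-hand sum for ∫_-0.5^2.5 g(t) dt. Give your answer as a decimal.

-6.125

Subinterval widths: 1.5, 0.25, 0.25, 0.25, 0.5, 0.25.
Right endpoints: 1, 1.25, 1.5, 1.75, 2.25, 2.5.
g(1) = -1, g(1.25) = -1.125, g(1.5) = -1.5, g(1.75) = -2.125, g(2.25) = -4.125, g(2.5) = -5.5.
Sum = Σ Δt_i · g(t_i).
Sum = -6.125.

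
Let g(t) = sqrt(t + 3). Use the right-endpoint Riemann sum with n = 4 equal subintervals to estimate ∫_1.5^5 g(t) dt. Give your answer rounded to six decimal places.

Δt = (5 − 1.5)/4 = 0.875.
Right endpoints: 2.375, 3.25, 4.125, 5.
g(2.375) ≈ 2.318405, g(3.25) ≈ 2.500000, g(4.125) ≈ 2.669270, g(5) ≈ 2.828427.
Sum = Δt · [g(2.375) + g(3.25) + g(4.125) + g(5)].
Sum ≈ 9.026589.

9.026589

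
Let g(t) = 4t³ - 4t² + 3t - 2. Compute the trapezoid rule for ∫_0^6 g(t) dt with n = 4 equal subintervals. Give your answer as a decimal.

1122

Δt = (6 − 0)/4 = 1.5.
g(0) = -2, g(1.5) = 7, g(3) = 79, g(4.5) = 295, g(6) = 736.
T_4 = (Δt/2)·[g(t_0) + 2g(t_1) + 2g(t_2) + 2g(t_3) + g(t_4)].
Sum = 1122.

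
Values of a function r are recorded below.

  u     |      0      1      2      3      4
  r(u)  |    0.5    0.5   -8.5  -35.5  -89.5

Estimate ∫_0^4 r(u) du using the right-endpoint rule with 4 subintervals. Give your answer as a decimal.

Δu = 1.
Sum = 1·[0.5 + (-8.5) + (-35.5) + (-89.5)] = -133.

-133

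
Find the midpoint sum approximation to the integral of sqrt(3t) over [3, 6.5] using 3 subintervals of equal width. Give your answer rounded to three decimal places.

13.144

Δt = (6.5 − 3)/3 = 7/6.
Midpoints: 43/12, 4.75, 71/12.
f(43/12) ≈ 3.279, f(4.75) ≈ 3.775, f(71/12) ≈ 4.213.
Sum = Δt · [f(43/12) + f(4.75) + f(71/12)].
Sum ≈ 13.144.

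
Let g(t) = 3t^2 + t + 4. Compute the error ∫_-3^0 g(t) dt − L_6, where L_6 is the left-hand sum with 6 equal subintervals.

-6.375

Exact integral: ∫_-3^0 g(t) dt = 34.5.
L_6 = 40.875.
Error = 34.5 − 40.875 = -6.375.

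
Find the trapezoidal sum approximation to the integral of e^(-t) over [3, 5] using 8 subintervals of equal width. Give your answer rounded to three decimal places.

Δt = (5 − 3)/8 = 0.25.
f(3) ≈ 0.050, f(3.25) ≈ 0.039, f(3.5) ≈ 0.030, f(3.75) ≈ 0.024, f(4) ≈ 0.018, f(4.25) ≈ 0.014, f(4.5) ≈ 0.011, f(4.75) ≈ 0.009, f(5) ≈ 0.007.
T_8 = (Δt/2)·[f(t_0) + 2f(t_1) + ... + 2f(t_{7}) + f(t_8)].
Sum ≈ 0.043.

0.043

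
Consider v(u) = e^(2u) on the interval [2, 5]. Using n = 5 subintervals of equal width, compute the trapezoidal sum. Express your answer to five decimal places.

Δu = (5 − 2)/5 = 0.6.
v(2) ≈ 54.59815, v(2.6) ≈ 181.27224, v(3.2) ≈ 601.84504, v(3.8) ≈ 1998.19590, v(4.4) ≈ 6634.24401, v(5) ≈ 22026.46579.
T_5 = (Δu/2)·[v(u_0) + 2v(u_1) + ... + 2v(u_{4}) + v(u_5)].
Sum ≈ 12273.65349.

12273.65349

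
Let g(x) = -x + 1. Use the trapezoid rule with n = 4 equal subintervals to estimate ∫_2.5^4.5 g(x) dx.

-5

Δx = (4.5 − 2.5)/4 = 0.5.
g(2.5) = -1.5, g(3) = -2, g(3.5) = -2.5, g(4) = -3, g(4.5) = -3.5.
T_4 = (Δx/2)·[g(x_0) + 2g(x_1) + 2g(x_2) + 2g(x_3) + g(x_4)].
Sum = -5.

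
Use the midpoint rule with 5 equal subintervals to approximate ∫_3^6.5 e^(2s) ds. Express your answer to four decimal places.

Δs = (6.5 − 3)/5 = 0.7.
Midpoints: 3.35, 4.05, 4.75, 5.45, 6.15.
f(3.35) ≈ 812.4058, f(4.05) ≈ 3294.4681, f(4.75) ≈ 13359.7268, f(5.45) ≈ 54176.3638, f(6.15) ≈ 219695.9887.
Sum = Δs · [f(3.35) + f(4.05) + f(4.75) + f(5.45) + f(6.15)].
Sum ≈ 203937.2672.

203937.2672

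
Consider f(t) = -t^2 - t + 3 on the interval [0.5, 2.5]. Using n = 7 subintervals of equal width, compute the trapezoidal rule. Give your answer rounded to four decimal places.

Δt = (2.5 − 0.5)/7 = 2/7.
f(0.5) = 2.25, f(11/14) = 313/196, f(15/14) = 153/196, f(19/14) = -39/196, f(23/14) = -263/196, f(27/14) = -519/196, f(31/14) = -807/196, f(2.5) = -5.75.
T_7 = (Δt/2)·[f(t_0) + 2f(t_1) + ... + 2f(t_{6}) + f(t_7)].
Sum ≈ -2.1939.

-2.1939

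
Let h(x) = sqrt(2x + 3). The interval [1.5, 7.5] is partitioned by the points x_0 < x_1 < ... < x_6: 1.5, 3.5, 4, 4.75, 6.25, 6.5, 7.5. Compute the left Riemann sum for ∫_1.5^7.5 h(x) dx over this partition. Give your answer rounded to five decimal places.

19.25514

Subinterval widths: 2, 0.5, 0.75, 1.5, 0.25, 1.
Left endpoints: 1.5, 3.5, 4, 4.75, 6.25, 6.5.
h(1.5) ≈ 2.44949, h(3.5) ≈ 3.16228, h(4) ≈ 3.31662, h(4.75) ≈ 3.53553, h(6.25) ≈ 3.93700, h(6.5) ≈ 4.00000.
Sum = Σ Δx_i · h(x_i).
Sum ≈ 19.25514.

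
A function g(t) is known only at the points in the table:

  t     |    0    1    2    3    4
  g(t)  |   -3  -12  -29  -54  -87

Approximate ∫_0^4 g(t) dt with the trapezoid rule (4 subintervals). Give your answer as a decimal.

Δt = 1.
T_4 = (1/2)·[(-3) + 2·(-12) + 2·(-29) + 2·(-54) + (-87)] = -140.

-140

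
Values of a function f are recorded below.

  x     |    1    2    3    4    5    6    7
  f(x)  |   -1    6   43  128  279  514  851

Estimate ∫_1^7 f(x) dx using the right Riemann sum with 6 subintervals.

1821

Δx = 1.
Sum = 1·[6 + 43 + 128 + 279 + 514 + 851] = 1821.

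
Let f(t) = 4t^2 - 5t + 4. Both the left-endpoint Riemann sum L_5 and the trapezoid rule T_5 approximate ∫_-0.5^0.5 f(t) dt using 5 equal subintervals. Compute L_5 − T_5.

0.5

L_5 = 4.86.
T_5 = 4.36.
L_5 − T_5 = 0.5.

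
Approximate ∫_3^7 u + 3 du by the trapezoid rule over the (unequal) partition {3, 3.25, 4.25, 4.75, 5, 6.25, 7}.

Subinterval widths: 0.25, 1, 0.5, 0.25, 1.25, 0.75.
f(3) = 6, f(3.25) = 6.25, f(4.25) = 7.25, f(4.75) = 7.75, f(5) = 8, f(6.25) = 9.25, f(7) = 10.
On each subinterval the trapezoid contributes (Δu_i/2)·[f(u_{i-1}) + f(u_i)].
Sum = 32.

32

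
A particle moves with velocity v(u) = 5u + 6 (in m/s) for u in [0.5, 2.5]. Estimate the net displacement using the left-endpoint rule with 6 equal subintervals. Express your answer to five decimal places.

25.33333

Δu = (2.5 − 0.5)/6 = 1/3.
Left endpoints: 0.5, 5/6, 7/6, 1.5, 11/6, 13/6.
v(0.5) = 8.5, v(5/6) = 61/6, v(7/6) = 71/6, v(1.5) = 13.5, v(11/6) = 91/6, v(13/6) = 101/6.
Sum = Δu · [v(0.5) + v(5/6) + v(7/6) + ...].
Sum ≈ 25.33333.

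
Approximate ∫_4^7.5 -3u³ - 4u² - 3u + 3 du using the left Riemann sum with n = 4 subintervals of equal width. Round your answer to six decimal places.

Δu = (7.5 − 4)/4 = 0.875.
Left endpoints: 4, 4.875, 5.75, 6.625.
f(4) = -265, f(4.875) = -232581/512, f(5.75) = -716.828125, f(6.625) = -545159/512.
Sum = Δu · [f(4) + f(4.875) + f(5.75) + f(6.625)].
Sum ≈ -2188.245117.

-2188.245117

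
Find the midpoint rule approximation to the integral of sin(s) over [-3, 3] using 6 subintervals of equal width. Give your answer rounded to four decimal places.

Δs = (3 − (-3))/6 = 1.
Midpoints: -2.5, -1.5, -0.5, 0.5, 1.5, 2.5.
f(-2.5) ≈ -0.5985, f(-1.5) ≈ -0.9975, f(-0.5) ≈ -0.4794, f(0.5) ≈ 0.4794, f(1.5) ≈ 0.9975, f(2.5) ≈ 0.5985.
Sum = Δs · [f(-2.5) + f(-1.5) + f(-0.5) + ...].
Sum ≈ 0.0000.

0.0000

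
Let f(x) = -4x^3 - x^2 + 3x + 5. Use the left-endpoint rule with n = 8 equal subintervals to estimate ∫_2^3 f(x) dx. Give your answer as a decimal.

Δx = (3 − 2)/8 = 0.125.
Left endpoints: 2, 2.125, 2.25, 2.375, 2.5, 2.625, 2.75, 2.875.
f(2) = -25, f(2.125) = -31.5234375, f(2.25) = -38.875, f(2.375) = -47.1015625, f(2.5) = -56.25, f(2.625) = -66.3671875, f(2.75) = -77.5, f(2.875) = -89.6953125.
Sum = Δx · [f(2) + f(2.125) + f(2.25) + ...].
Sum = -54.0390625.

-54.0390625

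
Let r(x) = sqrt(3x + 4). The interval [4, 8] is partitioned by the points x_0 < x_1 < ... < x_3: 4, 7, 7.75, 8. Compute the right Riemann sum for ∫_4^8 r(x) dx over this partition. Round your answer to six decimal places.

Subinterval widths: 3, 0.75, 0.25.
Right endpoints: 7, 7.75, 8.
r(7) ≈ 5.000000, r(7.75) ≈ 5.220153, r(8) ≈ 5.291503.
Sum = Σ Δx_i · r(x_i).
Sum ≈ 20.237991.

20.237991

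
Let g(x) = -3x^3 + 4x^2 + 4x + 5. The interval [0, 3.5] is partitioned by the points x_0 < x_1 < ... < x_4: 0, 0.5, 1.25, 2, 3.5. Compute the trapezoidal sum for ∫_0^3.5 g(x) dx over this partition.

Subinterval widths: 0.5, 0.75, 0.75, 1.5.
g(0) = 5, g(0.5) = 7.625, g(1.25) = 10.390625, g(2) = 5, g(3.5) = -60.625.
On each subinterval the trapezoid contributes (Δx_i/2)·[g(x_{i-1}) + g(x_i)].
Sum = -26.03515625.

-26.03515625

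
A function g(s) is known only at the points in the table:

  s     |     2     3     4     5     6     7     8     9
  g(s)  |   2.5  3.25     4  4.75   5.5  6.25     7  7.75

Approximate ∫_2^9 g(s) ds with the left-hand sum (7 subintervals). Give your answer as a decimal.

Δs = 1.
Sum = 1·[2.5 + 3.25 + 4 + 4.75 + 5.5 + 6.25 + 7] = 33.25.

33.25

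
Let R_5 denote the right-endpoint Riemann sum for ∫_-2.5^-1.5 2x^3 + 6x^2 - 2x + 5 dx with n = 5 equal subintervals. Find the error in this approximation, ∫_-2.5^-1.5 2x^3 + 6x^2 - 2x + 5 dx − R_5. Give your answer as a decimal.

0.19

Exact integral: ∫_-2.5^-1.5 f(x) dx = 16.5.
R_5 = 16.31.
Error = 16.5 − 16.31 = 0.19.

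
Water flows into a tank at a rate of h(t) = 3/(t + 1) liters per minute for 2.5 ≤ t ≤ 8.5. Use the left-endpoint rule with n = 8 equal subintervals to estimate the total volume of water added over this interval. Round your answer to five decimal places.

Δt = (8.5 − 2.5)/8 = 0.75.
Left endpoints: 2.5, 3.25, 4, 4.75, 5.5, 6.25, 7, 7.75.
h(2.5) = 6/7, h(3.25) = 12/17, h(4) = 0.6, h(4.75) = 12/23, h(5.5) = 6/13, h(6.25) = 12/29, h(7) = 0.375, h(7.75) = 12/35.
Sum = Δt · [h(2.5) + h(3.25) + h(4) + ...].
Sum ≈ 3.20846.

3.20846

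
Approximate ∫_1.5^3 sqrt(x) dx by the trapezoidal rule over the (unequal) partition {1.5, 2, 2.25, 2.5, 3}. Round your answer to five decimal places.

2.23746

Subinterval widths: 0.5, 0.25, 0.25, 0.5.
f(1.5) ≈ 1.22474, f(2) ≈ 1.41421, f(2.25) ≈ 1.50000, f(2.5) ≈ 1.58114, f(3) ≈ 1.73205.
On each subinterval the trapezoid contributes (Δx_i/2)·[f(x_{i-1}) + f(x_i)].
Sum ≈ 2.23746.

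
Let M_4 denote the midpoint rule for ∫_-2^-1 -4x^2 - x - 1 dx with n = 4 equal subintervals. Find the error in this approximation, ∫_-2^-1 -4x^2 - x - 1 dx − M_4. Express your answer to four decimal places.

Exact integral: ∫_-2^-1 f(x) dx ≈ -8.833333.
M_4 = -8.8125.
Error ≈ -8.833333 − (-8.8125) ≈ -0.0208.

-0.0208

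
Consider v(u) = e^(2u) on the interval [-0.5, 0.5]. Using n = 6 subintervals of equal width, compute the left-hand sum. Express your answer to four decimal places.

Δu = (0.5 − (-0.5))/6 = 1/6.
Left endpoints: -0.5, -1/3, -1/6, 0, 1/6, 1/3.
v(-0.5) ≈ 0.3679, v(-1/3) ≈ 0.5134, v(-1/6) ≈ 0.7165, v(0) ≈ 1.0000, v(1/6) ≈ 1.3956, v(1/3) ≈ 1.9477.
Sum = Δu · [v(-0.5) + v(-1/3) + v(-1/6) + ...].
Sum ≈ 0.9902.

0.9902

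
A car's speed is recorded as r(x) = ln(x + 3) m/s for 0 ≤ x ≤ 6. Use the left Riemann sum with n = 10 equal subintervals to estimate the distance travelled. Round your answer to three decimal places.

Δx = (6 − 0)/10 = 0.6.
Left endpoints: 0, 0.6, 1.2, 1.8, 2.4, 3, 3.6, 4.2, 4.8, 5.4.
r(0) ≈ 1.099, r(0.6) ≈ 1.281, r(1.2) ≈ 1.435, r(1.8) ≈ 1.569, r(2.4) ≈ 1.686, r(3) ≈ 1.792, r(3.6) ≈ 1.887, r(4.2) ≈ 1.974, r(4.8) ≈ 2.054, r(5.4) ≈ 2.128.
Sum = Δx · [r(0) + r(0.6) + r(1.2) + ...].
Sum ≈ 10.143.

10.143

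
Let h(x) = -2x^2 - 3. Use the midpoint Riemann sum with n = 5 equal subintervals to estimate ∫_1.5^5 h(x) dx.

Δx = (5 − 1.5)/5 = 0.7.
Midpoints: 1.85, 2.55, 3.25, 3.95, 4.65.
h(1.85) = -9.845, h(2.55) = -16.005, h(3.25) = -24.125, h(3.95) = -34.205, h(4.65) = -46.245.
Sum = Δx · [h(1.85) + h(2.55) + h(3.25) + h(3.95) + h(4.65)].
Sum = -91.2975.

-91.2975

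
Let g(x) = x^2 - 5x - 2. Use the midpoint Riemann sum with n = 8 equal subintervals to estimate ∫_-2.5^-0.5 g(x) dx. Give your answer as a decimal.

Δx = (-0.5 − (-2.5))/8 = 0.25.
Midpoints: -2.375, -2.125, -1.875, -1.625, -1.375, -1.125, -0.875, -0.625.
g(-2.375) = 15.515625, g(-2.125) = 13.140625, g(-1.875) = 10.890625, g(-1.625) = 8.765625, g(-1.375) = 6.765625, g(-1.125) = 4.890625, g(-0.875) = 3.140625, g(-0.625) = 1.515625.
Sum = Δx · [g(-2.375) + g(-2.125) + g(-1.875) + ...].
Sum = 16.15625.

16.15625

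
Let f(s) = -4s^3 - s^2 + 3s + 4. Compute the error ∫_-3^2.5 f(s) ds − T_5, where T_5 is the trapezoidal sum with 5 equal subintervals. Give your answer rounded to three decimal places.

-2.218

Exact integral: ∫_-3^2.5 f(s) ds ≈ 45.60417.
T_5 = 47.8225.
Error ≈ 45.60417 − 47.8225 ≈ -2.218.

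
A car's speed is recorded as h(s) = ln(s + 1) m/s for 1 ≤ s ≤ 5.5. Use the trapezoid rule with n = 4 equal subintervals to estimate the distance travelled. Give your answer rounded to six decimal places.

6.244410

Δs = (5.5 − 1)/4 = 1.125.
h(1) ≈ 0.693147, h(2.125) ≈ 1.139434, h(3.25) ≈ 1.446919, h(4.375) ≈ 1.681759, h(5.5) ≈ 1.871802.
T_4 = (Δs/2)·[h(s_0) + 2h(s_1) + 2h(s_2) + 2h(s_3) + h(s_4)].
Sum ≈ 6.244410.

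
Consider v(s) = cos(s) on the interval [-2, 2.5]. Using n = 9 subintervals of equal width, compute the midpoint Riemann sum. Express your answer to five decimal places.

1.52359

Δs = (2.5 − (-2))/9 = 0.5.
Midpoints: -1.75, -1.25, -0.75, -0.25, 0.25, 0.75, 1.25, 1.75, 2.25.
v(-1.75) ≈ -0.17825, v(-1.25) ≈ 0.31532, v(-0.75) ≈ 0.73169, v(-0.25) ≈ 0.96891, v(0.25) ≈ 0.96891, v(0.75) ≈ 0.73169, v(1.25) ≈ 0.31532, v(1.75) ≈ -0.17825, v(2.25) ≈ -0.62817.
Sum = Δs · [v(-1.75) + v(-1.25) + v(-0.75) + ...].
Sum ≈ 1.52359.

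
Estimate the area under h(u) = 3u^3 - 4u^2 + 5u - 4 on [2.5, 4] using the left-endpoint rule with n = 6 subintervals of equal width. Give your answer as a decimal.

102.76953125

Δu = (4 − 2.5)/6 = 0.25.
Left endpoints: 2.5, 2.75, 3, 3.25, 3.5, 3.75.
h(2.5) = 30.375, h(2.75) = 41.890625, h(3) = 56, h(3.25) = 72.984375, h(3.5) = 93.125, h(3.75) = 116.703125.
Sum = Δu · [h(2.5) + h(2.75) + h(3) + ...].
Sum = 102.76953125.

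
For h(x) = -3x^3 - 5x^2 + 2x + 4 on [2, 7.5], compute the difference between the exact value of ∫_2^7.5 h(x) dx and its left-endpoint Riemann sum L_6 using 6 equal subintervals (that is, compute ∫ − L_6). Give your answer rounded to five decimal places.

Exact integral: ∫_2^7.5 h(x) dx ≈ -2976.5885417.
L_6 ≈ -2329.5921586.
Error ≈ -2976.5885417 − (-2329.5921586) ≈ -646.99638.

-646.99638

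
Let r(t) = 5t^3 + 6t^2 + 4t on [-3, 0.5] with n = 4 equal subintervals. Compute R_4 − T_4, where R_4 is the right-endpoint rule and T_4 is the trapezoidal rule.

42.4921875

R_4 ≈ -27.6240234.
T_4 ≈ -70.1162109.
R_4 − T_4 = 42.4921875.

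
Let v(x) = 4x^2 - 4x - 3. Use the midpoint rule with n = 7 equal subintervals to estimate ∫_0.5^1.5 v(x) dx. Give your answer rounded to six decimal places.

-2.673469

Δx = (1.5 − 0.5)/7 = 1/7.
Midpoints: 4/7, 5/7, 6/7, 1, 8/7, 9/7, 10/7.
v(4/7) = -195/49, v(5/7) = -187/49, v(6/7) = -171/49, v(1) = -3, v(8/7) = -115/49, v(9/7) = -75/49, v(10/7) = -27/49.
Sum = Δx · [v(4/7) + v(5/7) + v(6/7) + ...].
Sum ≈ -2.673469.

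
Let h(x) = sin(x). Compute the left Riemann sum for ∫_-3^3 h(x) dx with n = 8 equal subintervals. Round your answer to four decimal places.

Δx = (3 − (-3))/8 = 0.75.
Left endpoints: -3, -2.25, -1.5, -0.75, 0, 0.75, 1.5, 2.25.
h(-3) ≈ -0.1411, h(-2.25) ≈ -0.7781, h(-1.5) ≈ -0.9975, h(-0.75) ≈ -0.6816, h(0) ≈ 0.0000, h(0.75) ≈ 0.6816, h(1.5) ≈ 0.9975, h(2.25) ≈ 0.7781.
Sum = Δx · [h(-3) + h(-2.25) + h(-1.5) + ...].
Sum ≈ -0.1058.

-0.1058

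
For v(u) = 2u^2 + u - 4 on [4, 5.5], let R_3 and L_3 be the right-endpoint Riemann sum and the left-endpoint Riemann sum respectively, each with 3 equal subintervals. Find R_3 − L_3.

R_3 = 77.
L_3 = 62.
R_3 − L_3 = 15.

15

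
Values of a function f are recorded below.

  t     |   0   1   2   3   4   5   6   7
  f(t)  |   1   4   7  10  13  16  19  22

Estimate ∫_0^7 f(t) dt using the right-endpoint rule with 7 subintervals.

Δt = 1.
Sum = 1·[4 + 7 + 10 + 13 + 16 + 19 + 22] = 91.

91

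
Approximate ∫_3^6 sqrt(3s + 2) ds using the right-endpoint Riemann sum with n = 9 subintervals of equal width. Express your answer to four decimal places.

Δs = (6 − 3)/9 = 1/3.
Right endpoints: 10/3, 11/3, 4, 13/3, 14/3, 5, 16/3, 17/3, 6.
f(10/3) ≈ 3.4641, f(11/3) ≈ 3.6056, f(4) ≈ 3.7417, f(13/3) ≈ 3.8730, f(14/3) ≈ 4.0000, f(5) ≈ 4.1231, f(16/3) ≈ 4.2426, f(17/3) ≈ 4.3589, f(6) ≈ 4.4721.
Sum = Δs · [f(10/3) + f(11/3) + f(4) + ...].
Sum ≈ 11.9604.

11.9604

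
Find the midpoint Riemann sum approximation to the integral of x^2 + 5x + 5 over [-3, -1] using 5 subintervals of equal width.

-1.36

Δx = (-1 − (-3))/5 = 0.4.
Midpoints: -2.8, -2.4, -2, -1.6, -1.2.
f(-2.8) = -1.16, f(-2.4) = -1.24, f(-2) = -1, f(-1.6) = -0.44, f(-1.2) = 0.44.
Sum = Δx · [f(-2.8) + f(-2.4) + f(-2) + f(-1.6) + f(-1.2)].
Sum = -1.36.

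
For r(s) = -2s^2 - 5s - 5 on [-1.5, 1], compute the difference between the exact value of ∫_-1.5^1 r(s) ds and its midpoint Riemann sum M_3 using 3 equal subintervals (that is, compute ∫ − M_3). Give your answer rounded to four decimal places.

-0.2894

Exact integral: ∫_-1.5^1 r(s) ds ≈ -12.291667.
M_3 ≈ -12.002315.
Error ≈ -12.291667 − (-12.002315) ≈ -0.2894.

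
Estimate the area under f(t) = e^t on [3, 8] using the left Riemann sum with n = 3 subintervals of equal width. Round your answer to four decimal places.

Δt = (8 − 3)/3 = 5/3.
Left endpoints: 3, 14/3, 19/3.
f(3) ≈ 20.0855, f(14/3) ≈ 106.3427, f(19/3) ≈ 563.0302.
Sum = Δt · [f(3) + f(14/3) + f(19/3)].
Sum ≈ 1149.0974.

1149.0974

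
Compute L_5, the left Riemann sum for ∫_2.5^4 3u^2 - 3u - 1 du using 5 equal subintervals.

28.605

Δu = (4 − 2.5)/5 = 0.3.
Left endpoints: 2.5, 2.8, 3.1, 3.4, 3.7.
f(2.5) = 10.25, f(2.8) = 14.12, f(3.1) = 18.53, f(3.4) = 23.48, f(3.7) = 28.97.
Sum = Δu · [f(2.5) + f(2.8) + f(3.1) + f(3.4) + f(3.7)].
Sum = 28.605.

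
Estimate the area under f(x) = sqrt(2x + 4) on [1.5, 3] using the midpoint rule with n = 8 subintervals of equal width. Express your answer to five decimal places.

4.36760

Δx = (3 − 1.5)/8 = 0.1875.
Midpoints: 1.59375, 1.78125, 1.96875, 2.15625, 2.34375, 2.53125, 2.71875, 2.90625.
f(1.59375) ≈ 2.68095, f(1.78125) ≈ 2.75000, f(1.96875) ≈ 2.81736, f(2.15625) ≈ 2.88314, f(2.34375) ≈ 2.94746, f(2.53125) ≈ 3.01040, f(2.71875) ≈ 3.07205, f(2.90625) ≈ 3.13249.
Sum = Δx · [f(1.59375) + f(1.78125) + f(1.96875) + ...].
Sum ≈ 4.36760.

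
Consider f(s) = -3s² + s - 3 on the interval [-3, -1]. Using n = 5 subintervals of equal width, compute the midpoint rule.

-35.92

Δs = (-1 − (-3))/5 = 0.4.
Midpoints: -2.8, -2.4, -2, -1.6, -1.2.
f(-2.8) = -29.32, f(-2.4) = -22.68, f(-2) = -17, f(-1.6) = -12.28, f(-1.2) = -8.52.
Sum = Δs · [f(-2.8) + f(-2.4) + f(-2) + f(-1.6) + f(-1.2)].
Sum = -35.92.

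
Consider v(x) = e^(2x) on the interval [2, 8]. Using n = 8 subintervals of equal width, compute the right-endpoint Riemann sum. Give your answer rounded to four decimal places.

Δx = (8 − 2)/8 = 0.75.
Right endpoints: 2.75, 3.5, 4.25, 5, 5.75, 6.5, 7.25, 8.
v(2.75) ≈ 244.6919, v(3.5) ≈ 1096.6332, v(4.25) ≈ 4914.7688, v(5) ≈ 22026.4658, v(5.75) ≈ 98715.7710, v(6.5) ≈ 442413.3920, v(7.25) ≈ 1982759.2635, v(8) ≈ 8886110.5205.
Sum = Δx · [v(2.75) + v(3.5) + v(4.25) + ...].
Sum ≈ 8578711.1301.

8578711.1301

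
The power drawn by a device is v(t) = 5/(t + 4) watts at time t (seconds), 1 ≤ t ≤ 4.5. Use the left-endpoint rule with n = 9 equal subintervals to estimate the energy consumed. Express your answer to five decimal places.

2.73485

Δt = (4.5 − 1)/9 = 7/18.
Left endpoints: 1, 25/18, 16/9, 13/6, 23/9, 53/18, 10/3, 67/18, 37/9.
v(1) = 1, v(25/18) = 90/97, v(16/9) = 45/52, v(13/6) = 30/37, v(23/9) = 45/59, v(53/18) = 0.72, v(10/3) = 15/22, v(67/18) = 90/139, v(37/9) = 45/73.
Sum = Δt · [v(1) + v(25/18) + v(16/9) + ...].
Sum ≈ 2.73485.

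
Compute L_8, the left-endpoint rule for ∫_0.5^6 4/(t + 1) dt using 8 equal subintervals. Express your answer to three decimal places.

6.947

Δt = (6 − 0.5)/8 = 0.6875.
Left endpoints: 0.5, 1.1875, 1.875, 2.5625, 3.25, 3.9375, 4.625, 5.3125.
f(0.5) = 8/3, f(1.1875) = 64/35, f(1.875) = 32/23, f(2.5625) = 64/57, f(3.25) = 16/17, f(3.9375) = 64/79, f(4.625) = 32/45, f(5.3125) = 64/101.
Sum = Δt · [f(0.5) + f(1.1875) + f(1.875) + ...].
Sum ≈ 6.947.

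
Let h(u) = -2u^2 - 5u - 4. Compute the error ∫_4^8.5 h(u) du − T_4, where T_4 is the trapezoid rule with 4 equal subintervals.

1.8984375

Exact integral: ∫_4^8.5 h(u) du = -525.375.
T_4 = -527.2734375.
Error = -525.375 − (-527.2734375) = 1.8984375.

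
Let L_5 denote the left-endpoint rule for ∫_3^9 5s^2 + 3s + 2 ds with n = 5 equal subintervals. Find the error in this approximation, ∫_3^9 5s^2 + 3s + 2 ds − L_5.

Exact integral: ∫_3^9 f(s) ds = 1290.
L_5 = 1070.4.
Error = 1290 − 1070.4 = 219.6.

219.6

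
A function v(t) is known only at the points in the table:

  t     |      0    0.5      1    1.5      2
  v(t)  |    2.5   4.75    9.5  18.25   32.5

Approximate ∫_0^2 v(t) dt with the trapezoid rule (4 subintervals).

Δt = 0.5.
T_4 = (0.5/2)·[2.5 + 2·4.75 + 2·9.5 + 2·18.25 + 32.5] = 25.

25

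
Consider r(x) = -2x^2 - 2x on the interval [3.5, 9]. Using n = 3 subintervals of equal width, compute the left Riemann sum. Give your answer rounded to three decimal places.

-396.204

Δx = (9 − 3.5)/3 = 11/6.
Left endpoints: 3.5, 16/3, 43/6.
r(3.5) = -31.5, r(16/3) = -608/9, r(43/6) = -2107/18.
Sum = Δx · [r(3.5) + r(16/3) + r(43/6)].
Sum ≈ -396.204.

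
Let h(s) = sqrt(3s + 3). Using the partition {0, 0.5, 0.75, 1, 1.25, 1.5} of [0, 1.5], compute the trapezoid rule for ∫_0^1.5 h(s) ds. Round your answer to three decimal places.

3.406

Subinterval widths: 0.5, 0.25, 0.25, 0.25, 0.25.
h(0) ≈ 1.732, h(0.5) ≈ 2.121, h(0.75) ≈ 2.291, h(1) ≈ 2.449, h(1.25) ≈ 2.598, h(1.5) ≈ 2.739.
On each subinterval the trapezoid contributes (Δs_i/2)·[h(s_{i-1}) + h(s_i)].
Sum ≈ 3.406.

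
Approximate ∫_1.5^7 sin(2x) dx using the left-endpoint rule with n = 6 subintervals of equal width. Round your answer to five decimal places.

Δx = (7 − 1.5)/6 = 11/12.
Left endpoints: 1.5, 29/12, 10/3, 4.25, 31/6, 73/12.
f(1.5) ≈ 0.14112, f(29/12) ≈ -0.99270, f(10/3) ≈ 0.37415, f(4.25) ≈ 0.79849, f(31/6) ≈ -0.78862, f(73/12) ≈ -0.38915.
Sum = Δx · [f(1.5) + f(29/12) + f(10/3) + ...].
Sum ≈ -0.78531.

-0.78531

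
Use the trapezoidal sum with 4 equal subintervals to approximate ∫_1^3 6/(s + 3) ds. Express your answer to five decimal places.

2.43712

Δs = (3 − 1)/4 = 0.5.
f(1) = 1.5, f(1.5) = 4/3, f(2) = 1.2, f(2.5) = 12/11, f(3) = 1.
T_4 = (Δs/2)·[f(s_0) + 2f(s_1) + 2f(s_2) + 2f(s_3) + f(s_4)].
Sum ≈ 2.43712.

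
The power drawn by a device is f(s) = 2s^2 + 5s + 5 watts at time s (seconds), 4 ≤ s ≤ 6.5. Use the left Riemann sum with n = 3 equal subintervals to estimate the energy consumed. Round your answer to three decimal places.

Δs = (6.5 − 4)/3 = 5/6.
Left endpoints: 4, 29/6, 17/3.
f(4) = 57, f(29/6) = 683/9, f(17/3) = 878/9.
Sum = Δs · [f(4) + f(29/6) + f(17/3)].
Sum ≈ 192.037.

192.037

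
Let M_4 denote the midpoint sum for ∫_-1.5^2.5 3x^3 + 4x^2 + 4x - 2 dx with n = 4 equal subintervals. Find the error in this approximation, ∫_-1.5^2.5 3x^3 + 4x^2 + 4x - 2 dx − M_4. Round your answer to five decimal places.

Exact integral: ∫_-1.5^2.5 f(x) dx ≈ 50.8333333.
M_4 = 48.
Error ≈ 50.8333333 − 48 ≈ 2.83333.

2.83333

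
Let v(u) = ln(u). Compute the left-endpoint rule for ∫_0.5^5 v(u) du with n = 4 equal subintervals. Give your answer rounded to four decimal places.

2.4283

Δu = (5 − 0.5)/4 = 1.125.
Left endpoints: 0.5, 1.625, 2.75, 3.875.
v(0.5) ≈ -0.6931, v(1.625) ≈ 0.4855, v(2.75) ≈ 1.0116, v(3.875) ≈ 1.3545.
Sum = Δu · [v(0.5) + v(1.625) + v(2.75) + v(3.875)].
Sum ≈ 2.4283.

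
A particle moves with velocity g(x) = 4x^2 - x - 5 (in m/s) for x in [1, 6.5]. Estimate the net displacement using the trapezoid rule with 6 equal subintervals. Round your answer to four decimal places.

Δx = (6.5 − 1)/6 = 11/12.
g(1) = -2, g(23/12) = 70/9, g(17/6) = 437/18, g(3.75) = 47.5, g(14/3) = 697/9, g(67/12) = 1027/9, g(6.5) = 157.5.
T_6 = (Δx/2)·[g(x_0) + 2g(x_1) + ... + 2g(x_{5}) + g(x_6)].
Sum ≈ 319.7894.

319.7894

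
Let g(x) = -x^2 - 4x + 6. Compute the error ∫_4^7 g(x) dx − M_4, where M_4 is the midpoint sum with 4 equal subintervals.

-0.140625

Exact integral: ∫_4^7 g(x) dx = -141.
M_4 = -140.859375.
Error = -141 − (-140.859375) = -0.140625.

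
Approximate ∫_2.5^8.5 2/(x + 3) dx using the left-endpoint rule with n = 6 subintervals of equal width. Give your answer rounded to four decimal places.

Δx = (8.5 − 2.5)/6 = 1.
Left endpoints: 2.5, 3.5, 4.5, 5.5, 6.5, 7.5.
f(2.5) = 4/11, f(3.5) = 4/13, f(4.5) = 4/15, f(5.5) = 4/17, f(6.5) = 4/19, f(7.5) = 4/21.
Sum = Δx · [f(2.5) + f(3.5) + f(4.5) + ...].
Sum ≈ 1.5743.

1.5743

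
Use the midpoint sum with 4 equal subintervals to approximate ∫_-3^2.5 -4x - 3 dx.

Δx = (2.5 − (-3))/4 = 1.375.
Midpoints: -2.3125, -0.9375, 0.4375, 1.8125.
f(-2.3125) = 6.25, f(-0.9375) = 0.75, f(0.4375) = -4.75, f(1.8125) = -10.25.
Sum = Δx · [f(-2.3125) + f(-0.9375) + f(0.4375) + f(1.8125)].
Sum = -11.

-11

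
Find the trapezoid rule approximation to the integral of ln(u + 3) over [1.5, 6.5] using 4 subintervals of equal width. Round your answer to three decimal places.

Δu = (6.5 − 1.5)/4 = 1.25.
f(1.5) ≈ 1.504, f(2.75) ≈ 1.749, f(4) ≈ 1.946, f(5.25) ≈ 2.110, f(6.5) ≈ 2.251.
T_4 = (Δu/2)·[f(u_0) + 2f(u_1) + 2f(u_2) + 2f(u_3) + f(u_4)].
Sum ≈ 9.604.

9.604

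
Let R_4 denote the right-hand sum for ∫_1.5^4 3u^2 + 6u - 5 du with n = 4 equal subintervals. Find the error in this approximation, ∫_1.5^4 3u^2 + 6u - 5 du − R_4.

Exact integral: ∫_1.5^4 f(u) du = 89.375.
R_4 = 107.44140625.
Error = 89.375 − 107.44140625 = -18.06640625.

-18.06640625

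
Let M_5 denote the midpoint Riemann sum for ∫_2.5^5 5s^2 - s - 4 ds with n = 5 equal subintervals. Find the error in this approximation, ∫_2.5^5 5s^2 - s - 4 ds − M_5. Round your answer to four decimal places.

0.2604

Exact integral: ∫_2.5^5 f(s) ds ≈ 162.916667.
M_5 = 162.65625.
Error ≈ 162.916667 − 162.65625 ≈ 0.2604.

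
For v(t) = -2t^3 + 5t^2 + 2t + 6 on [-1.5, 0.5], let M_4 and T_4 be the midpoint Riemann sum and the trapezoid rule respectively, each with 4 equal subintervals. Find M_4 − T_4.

-1

M_4 = 18.
T_4 = 19.
M_4 − T_4 = -1.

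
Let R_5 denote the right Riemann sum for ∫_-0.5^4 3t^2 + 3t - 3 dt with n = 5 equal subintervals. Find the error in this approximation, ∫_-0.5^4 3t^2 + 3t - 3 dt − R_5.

Exact integral: ∫_-0.5^4 f(t) dt = 74.25.
R_5 = 103.41.
Error = 74.25 − 103.41 = -29.16.

-29.16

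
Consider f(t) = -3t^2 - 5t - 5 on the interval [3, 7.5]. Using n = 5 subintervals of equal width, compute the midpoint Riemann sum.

Δt = (7.5 − 3)/5 = 0.9.
Midpoints: 3.45, 4.35, 5.25, 6.15, 7.05.
f(3.45) = -57.9575, f(4.35) = -83.5175, f(5.25) = -113.9375, f(6.15) = -149.2175, f(7.05) = -189.3575.
Sum = Δt · [f(3.45) + f(4.35) + f(5.25) + f(6.15) + f(7.05)].
Sum = -534.58875.

-534.58875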